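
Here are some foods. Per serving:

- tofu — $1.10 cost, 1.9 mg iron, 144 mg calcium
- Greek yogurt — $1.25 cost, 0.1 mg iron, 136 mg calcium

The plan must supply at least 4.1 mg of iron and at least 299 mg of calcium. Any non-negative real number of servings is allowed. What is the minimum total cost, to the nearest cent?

$2.37

This is a tiny linear program; its minimum lies at a vertex of the feasible set. List the vertices and price them.
tofu only: max(4.1/1.9, 299/144) = 2.158 servings → $2.37.
Greek yogurt only: max(4.1/0.1, 299/136) = 41 servings → $51.25.
tofu + Greek yogurt: intersection lies outside the first quadrant.
The minimum over all feasible corners is $2.37.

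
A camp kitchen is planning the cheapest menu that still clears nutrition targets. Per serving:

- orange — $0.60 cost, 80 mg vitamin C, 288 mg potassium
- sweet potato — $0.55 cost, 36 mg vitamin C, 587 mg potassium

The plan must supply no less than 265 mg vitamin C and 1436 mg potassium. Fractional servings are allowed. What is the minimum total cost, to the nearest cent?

For a min-cost LP with two ≥-constraints, a basic feasible solution has at most two positive variables.
orange only: max(265/80, 1436/288) = 4.986 servings → $2.99.
sweet potato only: max(265/36, 1436/587) = 7.361 servings → $4.05.
orange + sweet potato with both tight: 2.838 servings and 1.054 servings → $2.28.
So the least-cost plan costs $2.28.

$2.28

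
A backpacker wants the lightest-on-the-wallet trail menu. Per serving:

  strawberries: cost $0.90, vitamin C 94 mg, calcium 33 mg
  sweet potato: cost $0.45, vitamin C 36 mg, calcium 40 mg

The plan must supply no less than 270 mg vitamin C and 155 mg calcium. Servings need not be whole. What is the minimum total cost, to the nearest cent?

$2.82

Check every corner: each single food scaled to meet both minima, and each pair solved so both constraints bind.
strawberries only: max(270/94, 155/33) = 4.697 servings → $4.23.
sweet potato only: max(270/36, 155/40) = 7.5 servings → $3.38.
strawberries + sweet potato with both tight: 2.03 servings and 2.201 servings → $2.82.
The minimum over all feasible corners is $2.82.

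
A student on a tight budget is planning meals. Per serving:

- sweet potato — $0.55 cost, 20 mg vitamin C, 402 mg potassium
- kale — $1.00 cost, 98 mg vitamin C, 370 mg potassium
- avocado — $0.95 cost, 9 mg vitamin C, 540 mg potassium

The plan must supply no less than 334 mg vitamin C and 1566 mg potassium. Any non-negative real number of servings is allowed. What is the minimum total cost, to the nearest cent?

$3.73

Two binding constraints pin down two serving amounts, so the optimal mix uses at most two foods. The candidates are each food alone (scaled to the tighter of vitamin C/potassium) and each pair with both constraints tight.
sweet potato only: max(334/20, 1566/402) = 16.7 servings → $9.19.
kale only: max(334/98, 1566/370) = 4.232 servings → $4.23.
avocado only: max(334/9, 1566/540) = 37.11 servings → $35.26.
sweet potato + kale with both tight: 0.9341 servings and 3.218 servings → $3.73.
sweet potato + avocado: the both-tight solution has a negative serving — not a feasible corner.
kale + avocado with both tight: 3.353 servings and 0.6027 servings → $3.93.
So the least-cost plan costs $3.73.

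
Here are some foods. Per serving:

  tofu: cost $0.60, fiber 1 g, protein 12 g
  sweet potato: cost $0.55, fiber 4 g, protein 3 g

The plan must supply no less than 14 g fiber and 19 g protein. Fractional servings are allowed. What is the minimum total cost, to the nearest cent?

$2.27

Check every corner: each single food scaled to meet both minima, and each pair solved so both constraints bind.
tofu only: max(14/1, 19/12) = 14 servings → $8.40.
sweet potato only: max(14/4, 19/3) = 6.333 servings → $3.48.
tofu + sweet potato with both tight: 0.7556 servings and 3.311 servings → $2.27.
The minimum over all feasible corners is $2.27.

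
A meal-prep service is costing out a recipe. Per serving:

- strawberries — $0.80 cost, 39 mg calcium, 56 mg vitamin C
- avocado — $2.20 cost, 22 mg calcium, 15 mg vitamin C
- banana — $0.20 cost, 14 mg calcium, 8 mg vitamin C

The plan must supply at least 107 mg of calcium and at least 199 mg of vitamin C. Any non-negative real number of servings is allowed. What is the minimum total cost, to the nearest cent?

$2.84

strawberries only: max(107/39, 199/56) = 3.554 servings → $2.84.
avocado only: max(107/22, 199/15) = 13.27 servings → $29.19.
banana only: max(107/14, 199/8) = 24.88 servings → $4.97.
strawberries + avocado: the both-tight solution has a negative serving — not a feasible corner.
strawberries + banana: the both-tight solution has a negative serving — not a feasible corner.
avocado + banana: intersection lies outside the first quadrant.
So the least-cost plan costs $2.84.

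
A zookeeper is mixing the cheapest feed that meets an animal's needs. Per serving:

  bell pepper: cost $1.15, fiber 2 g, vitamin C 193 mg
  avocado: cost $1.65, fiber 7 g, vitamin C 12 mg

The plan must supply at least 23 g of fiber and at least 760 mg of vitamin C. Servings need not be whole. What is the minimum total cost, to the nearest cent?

$8.00

Two binding constraints pin down two serving amounts, so the optimal mix uses at most two foods. The candidates are each food alone (scaled to the tighter of fiber/vitamin C) and each pair with both constraints tight.
bell pepper only: max(23/2, 760/193) = 11.5 servings → $13.22.
avocado only: max(23/7, 760/12) = 63.33 servings → $104.50.
bell pepper + avocado with both tight: 3.801 servings and 2.2 servings → $8.00.
Cheapest feasible corner: $8.00.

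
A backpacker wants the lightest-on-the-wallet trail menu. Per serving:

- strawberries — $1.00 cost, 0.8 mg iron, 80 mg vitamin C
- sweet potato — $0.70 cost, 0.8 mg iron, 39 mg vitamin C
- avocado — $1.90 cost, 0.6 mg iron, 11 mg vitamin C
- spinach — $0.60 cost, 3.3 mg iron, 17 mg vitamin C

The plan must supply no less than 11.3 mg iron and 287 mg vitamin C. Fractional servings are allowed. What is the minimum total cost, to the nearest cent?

Minimising a linear cost over {iron ≥ 11.3, vitamin C ≥ 287, servings ≥ 0} — the optimum is at a vertex, using one or two foods.
strawberries only: max(11.3/0.8, 287/80) = 14.12 servings → $14.12.
sweet potato only: max(11.3/0.8, 287/39) = 14.12 servings → $9.89.
avocado only: max(11.3/0.6, 287/11) = 26.09 servings → $49.57.
spinach only: max(11.3/3.3, 287/17) = 16.88 servings → $10.13.
strawberries + sweet potato: intersection lies outside the first quadrant.
strawberries + avocado with both tight: 1.222 servings and 17.2 servings → $33.91.
strawberries + spinach with both tight: 3.015 servings and 2.693 servings → $4.63.
sweet potato + avocado with both tight: 3.281 servings and 14.46 servings → $29.77.
sweet potato + spinach with both tight: 6.56 servings and 1.834 servings → $5.69.
avocado + spinach: intersection lies outside the first quadrant.
Cheapest feasible corner: $4.63.

$4.63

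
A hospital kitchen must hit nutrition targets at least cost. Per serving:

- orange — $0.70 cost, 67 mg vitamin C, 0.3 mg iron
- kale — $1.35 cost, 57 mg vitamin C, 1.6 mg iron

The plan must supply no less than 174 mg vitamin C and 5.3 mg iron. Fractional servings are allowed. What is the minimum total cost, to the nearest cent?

A basic optimal solution has at most two foods positive. Try each food alone and each pair with both targets met exactly.
orange only: max(174/67, 5.3/0.3) = 17.67 servings → $12.37.
kale only: max(174/57, 5.3/1.6) = 3.312 servings → $4.47.
orange + kale: intersection lies outside the first quadrant.
So the least-cost plan costs $4.47.

$4.47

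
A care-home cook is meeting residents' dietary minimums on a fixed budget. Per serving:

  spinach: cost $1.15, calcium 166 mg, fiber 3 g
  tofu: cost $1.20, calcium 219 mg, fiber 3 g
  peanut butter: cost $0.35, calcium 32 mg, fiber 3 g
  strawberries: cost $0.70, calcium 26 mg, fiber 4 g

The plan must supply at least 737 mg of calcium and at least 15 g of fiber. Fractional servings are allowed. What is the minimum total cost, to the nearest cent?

An LP optimum is at a vertex; with two nutrient constraints at most two foods are used. Check each candidate.
spinach only: max(737/166, 15/3) = 5 servings → $5.75.
tofu only: max(737/219, 15/3) = 5 servings → $6.00.
peanut butter only: max(737/32, 15/3) = 23.03 servings → $8.06.
strawberries only: max(737/26, 15/4) = 28.35 servings → $19.84.
spinach + tofu with both targets exact would need a negative amount; discard.
spinach + peanut butter with both tight: 4.306 servings and 0.694 servings → $5.19.
spinach + strawberries with both tight: 4.365 servings and 0.4761 servings → $5.35.
tofu + peanut butter with both tight: 3.086 servings and 1.914 servings → $4.37.
tofu + strawberries with both tight: 3.206 servings and 1.346 servings → $4.79.
peanut butter + strawberries: the both-tight solution has a negative serving — not a feasible corner.
So the least-cost plan costs $4.37.

$4.37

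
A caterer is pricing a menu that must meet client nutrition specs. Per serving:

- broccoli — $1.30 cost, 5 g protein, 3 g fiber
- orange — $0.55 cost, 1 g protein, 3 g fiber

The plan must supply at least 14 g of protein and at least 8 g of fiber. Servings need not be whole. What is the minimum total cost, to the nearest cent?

$3.64

broccoli only: max(14/5, 8/3) = 2.8 servings → $3.64.
orange only: max(14/1, 8/3) = 14 servings → $7.70.
broccoli + orange with both targets exact would need a negative amount; discard.
The minimum over all feasible corners is $3.64.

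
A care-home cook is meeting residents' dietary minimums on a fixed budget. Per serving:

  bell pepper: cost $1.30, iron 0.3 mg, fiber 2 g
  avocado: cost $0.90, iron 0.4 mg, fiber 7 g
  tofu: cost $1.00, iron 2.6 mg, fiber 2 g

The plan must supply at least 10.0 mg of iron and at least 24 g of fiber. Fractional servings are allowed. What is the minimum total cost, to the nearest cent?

$5.66

A basic optimal solution has at most two foods positive. Try each food alone and each pair with both targets met exactly.
bell pepper only: max(10.0/0.3, 24/2) = 33.33 servings → $43.33.
avocado only: max(10.0/0.4, 24/7) = 25 servings → $22.50.
tofu only: max(10.0/2.6, 24/2) = 12 servings → $12.00.
bell pepper + avocado: intersection lies outside the first quadrant.
bell pepper + tofu with both tight: 9.217 servings and 2.783 servings → $14.77.
avocado + tofu with both tight: 2.437 servings and 3.471 servings → $5.66.
The minimum over all feasible corners is $5.66.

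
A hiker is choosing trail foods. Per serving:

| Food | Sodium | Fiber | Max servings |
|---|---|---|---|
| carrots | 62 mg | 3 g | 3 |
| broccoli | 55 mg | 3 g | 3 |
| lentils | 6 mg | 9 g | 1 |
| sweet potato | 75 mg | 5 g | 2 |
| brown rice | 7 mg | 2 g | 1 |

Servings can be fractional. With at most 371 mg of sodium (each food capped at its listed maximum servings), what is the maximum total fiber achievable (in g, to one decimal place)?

Fiber per mg sodium: lentils 1.5, brown rice 0.2857, sweet potato 0.06667, broccoli 0.05455, carrots 0.04839.
Take 1 serving of lentils: uses 6 mg sodium, +9.0 g fiber (running total 9.0 g).
Take 1 serving of brown rice: uses 7 mg sodium, +2.0 g fiber (running total 11.0 g).
Take 2 servings of sweet potato: uses 150 mg sodium, +10.0 g fiber (running total 21.0 g).
Take 3 servings of broccoli: uses 165 mg sodium, +9.0 g fiber (running total 30.0 g).
Take 0.6935 servings of carrots: uses 43 mg sodium, +2.1 g fiber (running total 32.1 g).
Greedy by best ratio exhausts the sodium allowance optimally: 32.1 g.

32.1 g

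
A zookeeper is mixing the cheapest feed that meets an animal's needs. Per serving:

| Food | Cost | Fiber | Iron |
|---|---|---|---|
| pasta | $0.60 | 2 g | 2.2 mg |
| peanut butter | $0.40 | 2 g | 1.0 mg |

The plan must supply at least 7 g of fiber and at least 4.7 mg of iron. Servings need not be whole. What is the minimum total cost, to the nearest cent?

$1.60

Check every corner: each single food scaled to meet both minima, and each pair solved so both constraints bind.
pasta only: max(7/2, 4.7/2.2) = 3.5 servings → $2.10.
peanut butter only: max(7/2, 4.7/1.0) = 4.7 servings → $1.88.
pasta + peanut butter with both tight: 1 serving and 2.5 servings → $1.60.
The minimum over all feasible corners is $1.60.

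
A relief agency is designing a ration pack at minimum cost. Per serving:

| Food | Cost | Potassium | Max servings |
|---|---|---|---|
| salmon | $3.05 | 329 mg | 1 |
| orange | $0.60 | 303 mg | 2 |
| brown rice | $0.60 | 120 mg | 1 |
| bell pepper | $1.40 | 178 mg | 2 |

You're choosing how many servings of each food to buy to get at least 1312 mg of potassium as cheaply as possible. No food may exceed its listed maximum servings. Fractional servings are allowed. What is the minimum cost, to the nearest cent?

Cost per mg of potassium: orange $0.0020, brown rice $0.0050, bell pepper $0.0079, salmon $0.0093.
Take 2 servings of orange: +606.0 mg potassium for $1.20 (total $1.20, still need 706.0 mg).
Take 1 serving of brown rice: +120.0 mg potassium for $0.60 (total $1.80, still need 586.0 mg).
Take 2 servings of bell pepper: +356.0 mg potassium for $2.80 (total $4.60, still need 230.0 mg).
Take 0.6991 servings of salmon: +230.0 mg potassium for $2.13 (total $6.73, still need 0.0 mg).
Filling from the cheapest source first is optimal under one linear minimum: $6.73.

$6.73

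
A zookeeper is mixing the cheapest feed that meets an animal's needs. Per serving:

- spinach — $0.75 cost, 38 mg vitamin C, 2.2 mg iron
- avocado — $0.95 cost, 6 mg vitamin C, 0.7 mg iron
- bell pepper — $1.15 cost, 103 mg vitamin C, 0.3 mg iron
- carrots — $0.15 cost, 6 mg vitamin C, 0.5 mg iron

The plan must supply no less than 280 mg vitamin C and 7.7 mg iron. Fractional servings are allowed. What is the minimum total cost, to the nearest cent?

With two linear requirements the optimum uses one or two foods; enumerate the corners.
spinach only: max(280/38, 7.7/2.2) = 7.368 servings → $5.53.
avocado only: max(280/6, 7.7/0.7) = 46.67 servings → $44.33.
bell pepper only: max(280/103, 7.7/0.3) = 25.67 servings → $29.52.
carrots only: max(280/6, 7.7/0.5) = 46.67 servings → $7.00.
spinach + avocado: intersection lies outside the first quadrant.
spinach + bell pepper with both tight: 3.295 servings and 1.503 servings → $4.20.
spinach + carrots with both targets exact would need a negative amount; discard.
avocado + bell pepper with both tight: 10.09 servings and 2.131 servings → $12.03.
avocado + carrots: the both-tight solution has a negative serving — not a feasible corner.
bell pepper + carrots with both tight: 1.887 servings and 14.27 servings → $4.31.
The minimum over all feasible corners is $4.20.

$4.20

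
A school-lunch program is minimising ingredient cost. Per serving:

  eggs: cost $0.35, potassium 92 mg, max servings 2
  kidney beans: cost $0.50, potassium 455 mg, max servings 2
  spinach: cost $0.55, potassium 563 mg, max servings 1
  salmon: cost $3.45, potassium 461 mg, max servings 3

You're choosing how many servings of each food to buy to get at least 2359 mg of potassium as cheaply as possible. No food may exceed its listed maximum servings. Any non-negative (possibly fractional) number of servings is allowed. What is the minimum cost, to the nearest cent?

Cost per mg of potassium: spinach $0.0010, kidney beans $0.0011, eggs $0.0038, salmon $0.0075.
Take 1 serving of spinach: +563.0 mg potassium for $0.55 (total $0.55, still need 1796.0 mg).
Take 2 servings of kidney beans: +910.0 mg potassium for $1.00 (total $1.55, still need 886.0 mg).
Take 2 servings of eggs: +184.0 mg potassium for $0.70 (total $2.25, still need 702.0 mg).
Take 1.523 servings of salmon: +702.0 mg potassium for $5.25 (total $7.50, still need 0.0 mg).
Greedy by cheapest-per-mg is optimal for a single linear constraint, so the minimum cost is $7.50.

$7.50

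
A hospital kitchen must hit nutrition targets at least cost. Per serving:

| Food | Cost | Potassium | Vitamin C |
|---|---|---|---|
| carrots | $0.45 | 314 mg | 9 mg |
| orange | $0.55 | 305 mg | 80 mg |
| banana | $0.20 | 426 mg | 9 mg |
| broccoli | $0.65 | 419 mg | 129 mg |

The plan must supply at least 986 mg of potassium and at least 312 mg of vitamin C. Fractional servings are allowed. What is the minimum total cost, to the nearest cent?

$1.57

At the optimum either one food covers both requirements or two foods hit both targets exactly; no other combination can be cheaper.
carrots only: max(986/314, 312/9) = 34.67 servings → $15.60.
orange only: max(986/305, 312/80) = 3.9 servings → $2.15.
banana only: max(986/426, 312/9) = 34.67 servings → $6.93.
broccoli only: max(986/419, 312/129) = 2.419 servings → $1.57.
carrots + orange: intersection lies outside the first quadrant.
carrots + banana with both targets exact would need a negative amount; discard.
carrots + broccoli with both targets exact would need a negative amount; discard.
orange + banana: intersection lies outside the first quadrant.
orange + broccoli: intersection lies outside the first quadrant.
banana + broccoli: intersection lies outside the first quadrant.
Cheapest feasible corner: $1.57.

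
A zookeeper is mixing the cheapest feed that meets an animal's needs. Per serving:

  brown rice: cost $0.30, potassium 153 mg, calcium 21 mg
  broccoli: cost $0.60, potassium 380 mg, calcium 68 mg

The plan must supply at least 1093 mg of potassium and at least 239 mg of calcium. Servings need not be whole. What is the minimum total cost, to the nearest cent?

$2.11

Minimising a linear cost over {potassium ≥ 1093, calcium ≥ 239, servings ≥ 0} — the optimum is at a vertex, using one or two foods.
brown rice only: max(1093/153, 239/21) = 11.38 servings → $3.41.
broccoli only: max(1093/380, 239/68) = 3.515 servings → $2.11.
brown rice + broccoli with both targets exact would need a negative amount; discard.
So the least-cost plan costs $2.11.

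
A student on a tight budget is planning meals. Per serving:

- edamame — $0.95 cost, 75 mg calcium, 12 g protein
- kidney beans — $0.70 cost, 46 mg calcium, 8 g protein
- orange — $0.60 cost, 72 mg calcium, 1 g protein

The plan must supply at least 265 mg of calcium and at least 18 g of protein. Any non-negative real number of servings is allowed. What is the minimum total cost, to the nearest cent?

An LP optimum is at a vertex; with two nutrient constraints at most two foods are used. Check each candidate.
edamame only: max(265/75, 18/12) = 3.533 servings → $3.36.
kidney beans only: max(265/46, 18/8) = 5.761 servings → $4.03.
orange only: max(265/72, 18/1) = 18 servings → $10.80.
edamame + kidney beans with both targets exact would need a negative amount; discard.
edamame + orange with both tight: 1.307 servings and 2.319 servings → $2.63.
kidney beans + orange with both tight: 1.945 servings and 2.438 servings → $2.82.
So the least-cost plan costs $2.63.

$2.63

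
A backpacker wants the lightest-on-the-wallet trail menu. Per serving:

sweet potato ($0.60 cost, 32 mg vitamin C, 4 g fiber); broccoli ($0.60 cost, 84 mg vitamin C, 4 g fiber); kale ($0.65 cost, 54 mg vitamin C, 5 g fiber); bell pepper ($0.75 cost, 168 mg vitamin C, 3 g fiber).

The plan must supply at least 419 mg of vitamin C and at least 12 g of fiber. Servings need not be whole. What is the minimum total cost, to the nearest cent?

$2.28

A basic optimal solution has at most two foods positive. Try each food alone and each pair with both targets met exactly.
sweet potato only: max(419/32, 12/4) = 13.09 servings → $7.86.
broccoli only: max(419/84, 12/4) = 4.988 servings → $2.99.
kale only: max(419/54, 12/5) = 7.759 servings → $5.04.
bell pepper only: max(419/168, 12/3) = 4 servings → $3.00.
sweet potato + broccoli with both targets exact would need a negative amount; discard.
sweet potato + kale with both targets exact would need a negative amount; discard.
sweet potato + bell pepper with both tight: 1.318 servings and 2.243 servings → $2.47.
broccoli + kale: intersection lies outside the first quadrant.
broccoli + bell pepper with both tight: 1.807 servings and 1.59 servings → $2.28.
kale + bell pepper with both tight: 1.119 servings and 2.134 servings → $2.33.
The minimum over all feasible corners is $2.28.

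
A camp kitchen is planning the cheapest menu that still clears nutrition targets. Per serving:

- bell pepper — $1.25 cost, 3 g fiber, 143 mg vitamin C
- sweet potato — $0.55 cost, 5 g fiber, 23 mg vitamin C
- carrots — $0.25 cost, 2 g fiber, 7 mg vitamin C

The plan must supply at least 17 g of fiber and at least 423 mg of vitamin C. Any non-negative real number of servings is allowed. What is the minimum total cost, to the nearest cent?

$4.33

Compare the cost at each extreme point of the feasible region.
bell pepper only: max(17/3, 423/143) = 5.667 servings → $7.08.
sweet potato only: max(17/5, 423/23) = 18.39 servings → $10.12.
carrots only: max(17/2, 423/7) = 60.43 servings → $15.11.
bell pepper + sweet potato with both tight: 2.669 servings and 1.799 servings → $4.33.
bell pepper + carrots with both tight: 2.743 servings and 4.385 servings → $4.53.
sweet potato + carrots: the both-tight solution has a negative serving — not a feasible corner.
Cheapest feasible corner: $4.33.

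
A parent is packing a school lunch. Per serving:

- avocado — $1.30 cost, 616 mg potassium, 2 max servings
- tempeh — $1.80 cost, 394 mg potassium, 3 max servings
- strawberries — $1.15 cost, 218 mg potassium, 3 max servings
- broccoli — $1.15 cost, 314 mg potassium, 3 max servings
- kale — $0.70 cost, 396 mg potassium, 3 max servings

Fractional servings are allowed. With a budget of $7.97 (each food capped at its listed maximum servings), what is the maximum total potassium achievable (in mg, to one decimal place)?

Potassium per dollar: kale 565.7, avocado 473.8, broccoli 273, tempeh 218.9, strawberries 189.6.
Take 3 servings of kale: spends $2.10, +1188.0 mg potassium (running total 1188.0 mg).
Take 2 servings of avocado: spends $2.60, +1232.0 mg potassium (running total 2420.0 mg).
Take 2.843 servings of broccoli: spends $3.27, +892.9 mg potassium (running total 3312.9 mg).
Greedy by best ratio exhausts the cost allowance optimally: 3312.9 mg.

3312.9 mg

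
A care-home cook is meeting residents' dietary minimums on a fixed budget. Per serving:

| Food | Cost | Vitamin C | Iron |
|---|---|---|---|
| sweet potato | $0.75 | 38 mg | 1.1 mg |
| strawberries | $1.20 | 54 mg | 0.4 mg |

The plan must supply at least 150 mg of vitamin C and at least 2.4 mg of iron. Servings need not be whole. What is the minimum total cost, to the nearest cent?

With two linear requirements the optimum uses one or two foods; enumerate the corners.
sweet potato only: max(150/38, 2.4/1.1) = 3.947 servings → $2.96.
strawberries only: max(150/54, 2.4/0.4) = 6 servings → $7.20.
sweet potato + strawberries with both tight: 1.575 servings and 1.67 servings → $3.18.
So the least-cost plan costs $2.96.

$2.96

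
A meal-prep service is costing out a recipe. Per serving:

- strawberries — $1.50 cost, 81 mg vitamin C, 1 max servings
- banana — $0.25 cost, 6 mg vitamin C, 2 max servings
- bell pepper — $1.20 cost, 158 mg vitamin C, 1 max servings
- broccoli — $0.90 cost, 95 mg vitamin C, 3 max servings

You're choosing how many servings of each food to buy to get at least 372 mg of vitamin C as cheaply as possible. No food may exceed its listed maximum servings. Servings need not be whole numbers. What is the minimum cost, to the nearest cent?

Cost per mg of vitamin C: bell pepper $0.0076, broccoli $0.0095, strawberries $0.0185, banana $0.0417.
Take 1 serving of bell pepper: +158.0 mg vitamin C for $1.20 (total $1.20, still need 214.0 mg).
Take 2.253 servings of broccoli: +214.0 mg vitamin C for $2.03 (total $3.23, still need 0.0 mg).
Greedy by cheapest-per-mg is optimal for a single linear constraint, so the minimum cost is $3.23.

$3.23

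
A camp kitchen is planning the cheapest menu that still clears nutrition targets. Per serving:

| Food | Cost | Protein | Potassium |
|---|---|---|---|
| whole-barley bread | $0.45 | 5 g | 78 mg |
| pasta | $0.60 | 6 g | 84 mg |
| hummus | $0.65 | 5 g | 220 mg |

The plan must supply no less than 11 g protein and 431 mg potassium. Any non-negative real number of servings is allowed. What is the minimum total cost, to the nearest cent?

$1.36

Check every corner: each single food scaled to meet both minima, and each pair solved so both constraints bind.
whole-barley bread only: max(11/5, 431/78) = 5.526 servings → $2.49.
pasta only: max(11/6, 431/84) = 5.131 servings → $3.08.
hummus only: max(11/5, 431/220) = 2.2 servings → $1.43.
whole-barley bread + pasta: intersection lies outside the first quadrant.
whole-barley bread + hummus with both tight: 0.3732 servings and 1.827 servings → $1.36.
pasta + hummus with both tight: 0.2944 servings and 1.847 servings → $1.38.
So the least-cost plan costs $1.36.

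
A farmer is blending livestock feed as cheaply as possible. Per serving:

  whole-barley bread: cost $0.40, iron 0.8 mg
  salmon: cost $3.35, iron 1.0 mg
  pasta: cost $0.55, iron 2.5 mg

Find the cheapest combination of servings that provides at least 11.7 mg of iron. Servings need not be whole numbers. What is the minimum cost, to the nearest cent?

Cost per mg of iron: pasta $0.2200, whole-barley bread $0.5000, salmon $3.3500.
With no serving limits, use only pasta: 11.7 mg / 2.5 mg = 4.68 servings × $0.55 = $2.57.

$2.57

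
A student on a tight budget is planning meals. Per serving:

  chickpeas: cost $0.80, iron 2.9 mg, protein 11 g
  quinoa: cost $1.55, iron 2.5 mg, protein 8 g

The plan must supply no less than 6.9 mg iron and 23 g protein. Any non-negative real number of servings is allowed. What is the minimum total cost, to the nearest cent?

$1.90

Check every corner: each single food scaled to meet both minima, and each pair solved so both constraints bind.
chickpeas only: max(6.9/2.9, 23/11) = 2.379 servings → $1.90.
quinoa only: max(6.9/2.5, 23/8) = 2.875 servings → $4.46.
chickpeas + quinoa with both tight: 0.5349 servings and 2.14 servings → $3.74.
Cheapest feasible corner: $1.90.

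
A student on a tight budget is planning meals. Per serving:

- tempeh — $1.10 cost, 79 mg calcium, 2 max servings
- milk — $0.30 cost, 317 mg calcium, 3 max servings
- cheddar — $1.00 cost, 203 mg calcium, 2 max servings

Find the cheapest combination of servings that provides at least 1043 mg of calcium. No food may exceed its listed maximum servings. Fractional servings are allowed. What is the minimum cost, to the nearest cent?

Cost per mg of calcium: milk $0.0009, cheddar $0.0049, tempeh $0.0139.
Take 3 servings of milk: +951.0 mg calcium for $0.90 (total $0.90, still need 92.0 mg).
Take 0.4532 servings of cheddar: +92.0 mg calcium for $0.45 (total $1.35, still need 0.0 mg).
Filling from the cheapest source first is optimal under one linear minimum: $1.35.

$1.35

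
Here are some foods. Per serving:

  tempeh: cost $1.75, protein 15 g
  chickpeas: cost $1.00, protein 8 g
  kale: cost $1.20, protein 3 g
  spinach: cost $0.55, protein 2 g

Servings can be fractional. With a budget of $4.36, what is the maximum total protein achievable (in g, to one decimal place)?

37.4 g

Protein per dollar: tempeh 8.571, chickpeas 8, spinach 3.636, kale 2.5.
With no serving limits, spend the whole cost allowance on tempeh: $4.36 / $1.75 × 15 g = 37.4 g.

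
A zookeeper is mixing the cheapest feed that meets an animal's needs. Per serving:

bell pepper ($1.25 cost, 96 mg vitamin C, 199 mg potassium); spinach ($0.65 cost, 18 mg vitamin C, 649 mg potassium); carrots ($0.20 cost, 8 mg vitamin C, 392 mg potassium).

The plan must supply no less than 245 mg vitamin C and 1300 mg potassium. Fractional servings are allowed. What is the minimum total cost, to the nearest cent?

$3.39

Minimising a linear cost over {vitamin C ≥ 245, potassium ≥ 1300, servings ≥ 0} — the optimum is at a vertex, using one or two foods.
bell pepper only: max(245/96, 1300/199) = 6.533 servings → $8.17.
spinach only: max(245/18, 1300/649) = 13.61 servings → $8.85.
carrots only: max(245/8, 1300/392) = 30.62 servings → $6.12.
bell pepper + spinach with both tight: 2.309 servings and 1.295 servings → $3.73.
bell pepper + carrots with both tight: 2.376 servings and 2.11 servings → $3.39.
spinach + carrots: intersection lies outside the first quadrant.
So the least-cost plan costs $3.39.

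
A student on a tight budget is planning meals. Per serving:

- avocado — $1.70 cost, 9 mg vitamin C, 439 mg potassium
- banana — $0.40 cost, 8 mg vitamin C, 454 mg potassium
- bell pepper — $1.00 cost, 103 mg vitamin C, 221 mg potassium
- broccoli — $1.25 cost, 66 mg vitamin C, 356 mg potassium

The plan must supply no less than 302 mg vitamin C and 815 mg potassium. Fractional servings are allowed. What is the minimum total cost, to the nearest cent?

$3.06

The cheapest plan sits at a corner of the feasible region — with two constraints it uses at most two foods.
avocado only: max(302/9, 815/439) = 33.56 servings → $57.04.
banana only: max(302/8, 815/454) = 37.75 servings → $15.10.
bell pepper only: max(302/103, 815/221) = 3.688 servings → $3.69.
broccoli only: max(302/66, 815/356) = 4.576 servings → $5.72.
avocado + banana: the both-tight solution has a negative serving — not a feasible corner.
avocado + bell pepper with both tight: 0.398 servings and 2.897 servings → $3.57.
avocado + broccoli: intersection lies outside the first quadrant.
banana + bell pepper with both tight: 0.3823 servings and 2.902 servings → $3.06.
banana + broccoli: the both-tight solution has a negative serving — not a feasible corner.
bell pepper + broccoli with both tight: 2.433 servings and 0.7791 servings → $3.41.
So the least-cost plan costs $3.06.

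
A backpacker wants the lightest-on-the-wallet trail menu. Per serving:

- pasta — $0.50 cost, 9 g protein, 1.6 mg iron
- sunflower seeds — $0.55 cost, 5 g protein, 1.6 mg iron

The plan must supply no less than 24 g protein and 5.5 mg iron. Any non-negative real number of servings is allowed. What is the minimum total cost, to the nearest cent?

For a min-cost LP with two ≥-constraints, a basic feasible solution has at most two positive variables.
pasta only: max(24/9, 5.5/1.6) = 3.438 servings → $1.72.
sunflower seeds only: max(24/5, 5.5/1.6) = 4.8 servings → $2.64.
pasta + sunflower seeds with both tight: 1.703 servings and 1.734 servings → $1.81.
The minimum over all feasible corners is $1.72.

$1.72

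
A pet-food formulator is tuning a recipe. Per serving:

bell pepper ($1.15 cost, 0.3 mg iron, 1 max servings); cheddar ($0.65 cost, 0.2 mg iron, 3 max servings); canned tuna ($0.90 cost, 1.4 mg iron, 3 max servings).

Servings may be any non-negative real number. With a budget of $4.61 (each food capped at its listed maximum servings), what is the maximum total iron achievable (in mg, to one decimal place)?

Iron per dollar: canned tuna 1.556, cheddar 0.3077, bell pepper 0.2609.
Take 3 servings of canned tuna: spends $2.70, +4.2 mg iron (running total 4.2 mg).
Take 2.938 servings of cheddar: spends $1.91, +0.6 mg iron (running total 4.8 mg).
Greedy by best ratio exhausts the cost allowance optimally: 4.8 mg.

4.8 mg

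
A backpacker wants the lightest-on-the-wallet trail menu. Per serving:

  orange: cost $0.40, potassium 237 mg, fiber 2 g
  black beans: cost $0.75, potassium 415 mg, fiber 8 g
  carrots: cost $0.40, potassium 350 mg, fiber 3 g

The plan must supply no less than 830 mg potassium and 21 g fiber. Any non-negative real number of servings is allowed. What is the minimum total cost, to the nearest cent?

$1.97

A basic optimal solution has at most two foods positive. Try each food alone and each pair with both targets met exactly.
orange only: max(830/237, 21/2) = 10.5 servings → $4.20.
black beans only: max(830/415, 21/8) = 2.625 servings → $1.97.
carrots only: max(830/350, 21/3) = 7 servings → $2.80.
orange + black beans: the both-tight solution has a negative serving — not a feasible corner.
orange + carrots: the both-tight solution has a negative serving — not a feasible corner.
black beans + carrots: intersection lies outside the first quadrant.
So the least-cost plan costs $1.97.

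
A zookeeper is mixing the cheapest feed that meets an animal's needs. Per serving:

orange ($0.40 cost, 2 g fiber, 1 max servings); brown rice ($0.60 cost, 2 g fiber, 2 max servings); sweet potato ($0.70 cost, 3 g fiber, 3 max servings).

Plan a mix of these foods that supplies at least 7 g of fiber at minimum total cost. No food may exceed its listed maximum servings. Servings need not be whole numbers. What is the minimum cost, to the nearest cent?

Cost per g of fiber: orange $0.2000, sweet potato $0.2333, brown rice $0.3000.
Take 1 serving of orange: +2.0 g fiber for $0.40 (total $0.40, still need 5.0 g).
Take 1.667 servings of sweet potato: +5.0 g fiber for $1.17 (total $1.57, still need 0.0 g).
Greedy by cheapest-per-g is optimal for a single linear constraint, so the minimum cost is $1.57.

$1.57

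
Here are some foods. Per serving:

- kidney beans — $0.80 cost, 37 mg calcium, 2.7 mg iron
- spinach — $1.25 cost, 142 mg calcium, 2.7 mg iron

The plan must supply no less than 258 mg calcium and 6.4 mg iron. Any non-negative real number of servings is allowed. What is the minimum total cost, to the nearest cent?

$2.63

Check every corner: each single food scaled to meet both minima, and each pair solved so both constraints bind.
kidney beans only: max(258/37, 6.4/2.7) = 6.973 servings → $5.58.
spinach only: max(258/142, 6.4/2.7) = 2.37 servings → $2.96.
kidney beans + spinach with both tight: 0.7485 servings and 1.622 servings → $2.63.
So the least-cost plan costs $2.63.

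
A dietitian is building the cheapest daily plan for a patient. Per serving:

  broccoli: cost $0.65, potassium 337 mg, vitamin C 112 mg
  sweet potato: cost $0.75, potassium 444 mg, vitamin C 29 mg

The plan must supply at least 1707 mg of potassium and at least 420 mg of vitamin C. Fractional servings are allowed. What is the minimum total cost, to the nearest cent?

$3.16

An LP optimum is at a vertex; with two nutrient constraints at most two foods are used. Check each candidate.
broccoli only: max(1707/337, 420/112) = 5.065 servings → $3.29.
sweet potato only: max(1707/444, 420/29) = 14.48 servings → $10.86.
broccoli + sweet potato with both tight: 3.428 servings and 1.242 servings → $3.16.
So the least-cost plan costs $3.16.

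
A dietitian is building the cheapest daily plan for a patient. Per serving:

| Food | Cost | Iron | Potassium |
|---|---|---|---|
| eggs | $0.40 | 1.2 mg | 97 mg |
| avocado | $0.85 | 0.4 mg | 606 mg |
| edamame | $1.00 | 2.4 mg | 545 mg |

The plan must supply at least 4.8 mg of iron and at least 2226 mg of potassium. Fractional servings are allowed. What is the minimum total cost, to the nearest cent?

The cheapest plan sits at a corner of the feasible region — with two constraints it uses at most two foods.
eggs only: max(4.8/1.2, 2226/97) = 22.95 servings → $9.18.
avocado only: max(4.8/0.4, 2226/606) = 12 servings → $10.20.
edamame only: max(4.8/2.4, 2226/545) = 4.084 servings → $4.08.
eggs + avocado with both tight: 2.932 servings and 3.204 servings → $3.90.
eggs + edamame: intersection lies outside the first quadrant.
avocado + edamame with both tight: 2.205 servings and 1.632 servings → $3.51.
The minimum over all feasible corners is $3.51.

$3.51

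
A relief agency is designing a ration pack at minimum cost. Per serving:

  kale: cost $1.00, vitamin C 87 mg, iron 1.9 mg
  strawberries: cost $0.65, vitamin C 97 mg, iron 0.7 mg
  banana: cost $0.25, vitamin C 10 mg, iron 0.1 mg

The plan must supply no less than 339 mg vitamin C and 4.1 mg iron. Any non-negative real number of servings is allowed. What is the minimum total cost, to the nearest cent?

$2.81

Minimising a linear cost over {vitamin C ≥ 339, iron ≥ 4.1, servings ≥ 0} — the optimum is at a vertex, using one or two foods.
kale only: max(339/87, 4.1/1.9) = 3.897 servings → $3.90.
strawberries only: max(339/97, 4.1/0.7) = 5.857 servings → $3.81.
banana only: max(339/10, 4.1/0.1) = 41 servings → $10.25.
kale + strawberries with both tight: 1.3 servings and 2.329 servings → $2.81.
kale + banana with both tight: 0.6893 servings and 27.9 servings → $7.67.
strawberries + banana: the both-tight solution has a negative serving — not a feasible corner.
The minimum over all feasible corners is $2.81.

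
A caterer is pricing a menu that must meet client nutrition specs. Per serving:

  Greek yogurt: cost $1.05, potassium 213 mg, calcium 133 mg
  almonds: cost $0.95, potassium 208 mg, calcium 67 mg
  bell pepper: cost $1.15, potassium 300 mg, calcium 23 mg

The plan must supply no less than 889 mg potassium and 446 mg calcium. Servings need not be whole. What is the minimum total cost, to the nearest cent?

$4.16

The cheapest plan sits at a corner of the feasible region — with two constraints it uses at most two foods.
Greek yogurt only: max(889/213, 446/133) = 4.174 servings → $4.38.
almonds only: max(889/208, 446/67) = 6.657 servings → $6.32.
bell pepper only: max(889/300, 446/23) = 19.39 servings → $22.30.
Greek yogurt + almonds with both tight: 2.479 servings and 1.735 servings → $4.25.
Greek yogurt + bell pepper with both tight: 3.239 servings and 0.664 servings → $4.16.
almonds + bell pepper: intersection lies outside the first quadrant.
The minimum over all feasible corners is $4.16.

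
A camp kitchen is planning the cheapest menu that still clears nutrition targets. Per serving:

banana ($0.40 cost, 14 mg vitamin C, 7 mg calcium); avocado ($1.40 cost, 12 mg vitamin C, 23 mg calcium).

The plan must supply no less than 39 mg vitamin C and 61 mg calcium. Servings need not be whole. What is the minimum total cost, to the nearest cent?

Check every corner: each single food scaled to meet both minima, and each pair solved so both constraints bind.
banana only: max(39/14, 61/7) = 8.714 servings → $3.49.
avocado only: max(39/12, 61/23) = 3.25 servings → $4.55.
banana + avocado with both tight: 0.6933 servings and 2.441 servings → $3.69.
The minimum over all feasible corners is $3.49.

$3.49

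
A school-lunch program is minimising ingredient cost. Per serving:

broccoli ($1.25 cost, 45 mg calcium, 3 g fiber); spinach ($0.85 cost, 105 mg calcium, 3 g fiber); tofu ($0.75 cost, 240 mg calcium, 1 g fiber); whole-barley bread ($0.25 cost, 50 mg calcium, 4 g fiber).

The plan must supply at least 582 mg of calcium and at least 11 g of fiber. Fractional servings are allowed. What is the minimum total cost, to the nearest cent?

$2.03

A basic optimal solution has at most two foods positive. Try each food alone and each pair with both targets met exactly.
broccoli only: max(582/45, 11/3) = 12.93 servings → $16.17.
spinach only: max(582/105, 11/3) = 5.543 servings → $4.71.
tofu only: max(582/240, 11/1) = 11 servings → $8.25.
whole-barley bread only: max(582/50, 11/4) = 11.64 servings → $2.91.
broccoli + spinach with both targets exact would need a negative amount; discard.
broccoli + tofu with both tight: 3.049 servings and 1.853 servings → $5.20.
broccoli + whole-barley bread with both targets exact would need a negative amount; discard.
spinach + tofu with both tight: 3.346 servings and 0.961 servings → $3.57.
spinach + whole-barley bread: intersection lies outside the first quadrant.
tofu + whole-barley bread with both tight: 1.954 servings and 2.262 servings → $2.03.
The minimum over all feasible corners is $2.03.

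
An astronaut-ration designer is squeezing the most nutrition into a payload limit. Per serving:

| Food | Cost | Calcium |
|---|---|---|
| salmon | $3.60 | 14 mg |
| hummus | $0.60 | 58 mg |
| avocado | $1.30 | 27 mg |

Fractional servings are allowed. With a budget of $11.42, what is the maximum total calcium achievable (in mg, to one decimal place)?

1103.9 mg

Calcium per dollar: hummus 96.67, avocado 20.77, salmon 3.889.
With no serving limits, spend the whole cost allowance on hummus: $11.42 / $0.60 × 58 mg = 1103.9 mg.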